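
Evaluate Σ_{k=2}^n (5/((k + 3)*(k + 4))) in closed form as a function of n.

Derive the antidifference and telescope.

Compute t_(k+1)/t_k: get (k + 3)/(k + 5).
So A=k + 3 and B=k + 5, with C=1.
f must satisfy (k + 3)·f(k+1) − (k + 4)·f(k) = 1.
d = 1 from the (1,1,0) case.
Match coefficients ⇒ f(k) = k/3.
Certificate R = B(k−1)f/C = k*(k + 4)/3 gives s_k = 5*k/(3*(k + 3)).
Δs = 5/(k**2 + 7*k + 12), as required.
Telescope: S(n) = s_(n+1) − s_(2) = 5*(n + 1)/(3*(n + 4)) − (2/3) = (n - 1)/(n + 4).

S(n) = (n - 1)/(n + 4)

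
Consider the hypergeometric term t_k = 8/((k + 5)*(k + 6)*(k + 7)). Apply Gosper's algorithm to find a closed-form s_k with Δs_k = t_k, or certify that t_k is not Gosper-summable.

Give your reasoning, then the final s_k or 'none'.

s_k = 2*k*(k + 11)/(15*(k + 5)*(k + 6))

The ratio is (k + 5)/(k + 8).
Normal form (A,B,C) = (k + 5, k + 8, 1).
f must satisfy (k + 5)·f(k+1) − (k + 7)·f(k) = 1.
Degrees (1,1,0) ⇒ d ≤ 2.
Solving with deg f ≤ 2: f(k) = k*(k + 11)/60.
Then R = B(k−1)f/C = k*(k + 7)*(k + 11)/60, so s_k = R(k)·t_k = 2*k*(k + 11)/(15*(k + 5)*(k + 6)).
Δs = 8/(k**3 + 18*k**2 + 107*k + 210), as required.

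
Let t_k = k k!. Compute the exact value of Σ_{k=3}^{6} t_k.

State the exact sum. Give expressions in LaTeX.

Σ = 5034

Ratio r(k) = (k + 1)**2/k.
Take A(k)=k + 1, B(k)=1, C(k)=k.
Solve (k + 1)·f(k+1) − (1)·f(k) = k.
deg f ≤ 0 (via 1,0,1).
Solving with deg f ≤ 0: f(k) = 1.
Certificate R = B(k−1)f/C = 1/k gives s_k = factorial(k).
Δs = k*factorial(k), as required.
Telescoping: Σ = s_(7) − s_(3) = 5040 − (6) = 5034.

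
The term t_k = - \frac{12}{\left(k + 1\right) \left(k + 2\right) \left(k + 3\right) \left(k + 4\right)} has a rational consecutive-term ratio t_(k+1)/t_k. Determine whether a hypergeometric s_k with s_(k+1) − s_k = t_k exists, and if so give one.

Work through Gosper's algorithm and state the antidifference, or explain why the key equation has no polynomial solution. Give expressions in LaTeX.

t_(k+1)/t_k = (k + 1)/(k + 5).
Normal form (A,B,C) = (k + 1, k + 5, 1).
Key eq: (k + 1)·f(k+1) = (k + 4)·f(k) + (1).
d = 3 from the (1,1,0) case.
Solving with deg f ≤ 3: f(k) = k*(k**2 + 6*k + 11)/18.
R(k) = B(k−1)·f(k)/C(k) = k*(k + 4)*(k**2 + 6*k + 11)/18; s_k = R·t_k = 2*k*(-k**2 - 6*k - 11)/(3*(k + 1)*(k + 2)*(k + 3)).
Verify: -12/(k**4 + 10*k**3 + 35*k**2 + 50*k + 24) matches t_k.

s_k = \frac{2 k \left(- k^{2} - 6 k - 11\right)}{3 \left(k + 1\right) \left(k + 2\right) \left(k + 3\right)}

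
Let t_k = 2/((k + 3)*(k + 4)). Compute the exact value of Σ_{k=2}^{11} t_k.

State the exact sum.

Step 1: r(k) = (k + 3)/(k + 5).
So A=k + 3 and B=k + 5, with C=1.
Solve (k + 3)·f(k+1) − (k + 4)·f(k) = 1.
From deg A=1, deg B=1, deg C=0: d=1.
Coefficient equations give f(k) = k/3.
R(k) = B(k−1)·f(k)/C(k) = k*(k + 4)/3; s_k = R·t_k = 2*k/(3*(k + 3)).
s_(k+1) − s_k = 2/(k**2 + 7*k + 12) = t_k.
Σ_(k=2)^(11) t_k = s_(12) − s_(2) = 8/15 − (4/15) = 4/15.

Σ = 4/15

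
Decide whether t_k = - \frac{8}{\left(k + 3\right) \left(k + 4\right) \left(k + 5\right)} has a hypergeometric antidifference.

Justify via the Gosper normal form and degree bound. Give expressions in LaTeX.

Yes. s_k = \frac{k \left(- k - 7\right)}{3 \left(k + 3\right) \left(k + 4\right)}.

r(k) = (k + 3)/(k + 6) after simplifying.
So A=k + 3 and B=k + 6, with C=1.
Solve (k + 3)·f(k+1) − (k + 5)·f(k) = 1.
From deg A=1, deg B=1, deg C=0: d=2.
Solve for f: f(k) = k*(k + 7)/24 (degree 2 ≤ 2).
R(k) = B(k−1)·f(k)/C(k) = k*(k + 5)*(k + 7)/24; s_k = R·t_k = k*(-k - 7)/(3*(k + 3)*(k + 4)).
s_(k+1) − s_k = -8/(k**3 + 12*k**2 + 47*k + 60) = t_k.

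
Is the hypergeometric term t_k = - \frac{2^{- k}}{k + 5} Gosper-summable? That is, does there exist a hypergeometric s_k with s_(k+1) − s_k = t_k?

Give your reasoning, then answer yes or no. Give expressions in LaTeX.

No — t_k has no hypergeometric antidifference.

Compute t_(k+1)/t_k: get (k + 5)/(2*(k + 6)).
Factor: A=k/2 + 5/2; B=k + 6; C=1.
Need (k/2 + 5/2)·f(k+1) − (k + 5)·f(k) = 1.
From deg A=1, deg B=1, deg C=0: d=-1.
Negative degree bound (-1): no f exists, t_k not Gosper-summable.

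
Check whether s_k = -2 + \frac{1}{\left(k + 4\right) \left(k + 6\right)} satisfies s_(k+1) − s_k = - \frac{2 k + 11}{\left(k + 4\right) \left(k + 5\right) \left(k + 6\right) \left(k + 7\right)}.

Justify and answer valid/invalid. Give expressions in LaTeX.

Valid — Δs_k = t_k.

s_(k+1) = -2 + 1/((k + 5)*(k + 7))
s_(k+1) − s_k = (-2*k - 11)/(k**4 + 22*k**3 + 179*k**2 + 638*k + 840)
(s_(k+1) − s_k) − t_k = 0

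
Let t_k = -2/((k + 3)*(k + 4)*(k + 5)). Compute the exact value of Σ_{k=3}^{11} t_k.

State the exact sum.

The ratio is (k + 3)/(k + 6).
A = k + 3, B = k + 6, C = 1.
Set up (k + 3)·f(k+1) − (k + 5)·f(k) − (1) = 0.
deg f ≤ 2 (via 1,1,0).
Match coefficients ⇒ f(k) = k*(k + 7)/24.
R(k) = B(k−1)·f(k)/C(k) = k*(k + 5)*(k + 7)/24; s_k = R·t_k = k*(-k - 7)/(12*(k + 3)*(k + 4)).
Δs = -2/(k**3 + 12*k**2 + 47*k + 60), as required.
Sum = s_(12) − s_(3); s_(12) = -19/240, s_(3) = -5/84 ⇒ -11/560.

Σ = -11/560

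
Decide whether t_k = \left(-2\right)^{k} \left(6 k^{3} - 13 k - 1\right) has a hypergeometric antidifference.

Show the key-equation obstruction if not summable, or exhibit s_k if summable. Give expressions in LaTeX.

Yes. s_k = \left(-2\right)^{k} \left(- 2 k^{3} + 4 k^{2} + 3 k - 3\right).

r(k) = 2*(-13*k + 6*(k + 1)**3 - 14)/(-6*k**3 + 13*k + 1) after simplifying.
Factor: A=-2; B=1; C=k**3 - 13*k/6 - 1/6.
Set up (-2)·f(k+1) − (1)·f(k) − (k**3 - 13*k/6 - 1/6) = 0.
Degrees (0,0,3) ⇒ d ≤ 3.
Solve for f: f(k) = -(k + 1)*(2*k**2 - 6*k + 3)/6 (degree 3 ≤ 3).
Get s_k = R·t_k = (-2)**k*(-2*k**3 + 4*k**2 + 3*k - 3) with R(k) = B(k−1)f(k)/C(k) = -(k + 1)*(2*k**2 - 6*k + 3)/(6*k**3 - 13*k - 1).
Check: Δs_k = (-2)**k*(6*k**3 - 13*k - 1). ✓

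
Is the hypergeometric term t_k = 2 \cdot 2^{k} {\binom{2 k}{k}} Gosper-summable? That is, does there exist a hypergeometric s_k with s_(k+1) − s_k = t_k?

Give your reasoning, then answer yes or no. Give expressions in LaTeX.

No. Not Gosper-summable.

r(k) = 4*(2*k + 1)/(k + 1) after simplifying.
Factor: A=8*k + 4; B=k + 1; C=1.
Set up (8*k + 4)·f(k+1) − (k)·f(k) − (1) = 0.
d = -1 from the (1,1,0) case.
deg f ≤ -1 is impossible — no certificate.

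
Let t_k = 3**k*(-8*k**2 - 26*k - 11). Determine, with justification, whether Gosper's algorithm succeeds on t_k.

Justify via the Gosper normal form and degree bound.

t_(k+1)/t_k = 3*(8*k**2 + 42*k + 45)/(8*k**2 + 26*k + 11).
Normal form (A,B,C) = (3, 1, k**2 + 13*k/4 + 11/8).
Solve (3)·f(k+1) − (1)·f(k) = k**2 + 13*k/4 + 11/8.
d = 2 from the (0,0,2) case.
Match coefficients ⇒ f(k) = (4*k**2 + k - 2)/8.
R(k) = B(k−1)·f(k)/C(k) = (4*k**2 + k - 2)/((2*k + 1)*(4*k + 11)); s_k = R·t_k = 3**k*(-4*k**2 - k + 2).
s_(k+1) − s_k = 3**k*(-8*k**2 - 26*k - 11) = t_k.

Yes. s_k = 3**k*(-4*k**2 - k + 2).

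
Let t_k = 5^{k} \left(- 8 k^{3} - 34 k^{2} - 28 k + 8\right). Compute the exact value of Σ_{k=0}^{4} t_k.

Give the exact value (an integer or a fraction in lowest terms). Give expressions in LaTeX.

r(k) = 5*(4*k**3 + 29*k**2 + 60*k + 31)/(4*k**3 + 17*k**2 + 14*k - 4) after simplifying.
Factor: A=5; B=1; C=k**3 + 17*k**2/4 + 7*k/2 - 1.
Key eq: (5)·f(k+1) = (1)·f(k) + (k**3 + 17*k**2/4 + 7*k/2 - 1).
Degrees (0,0,3) ⇒ d ≤ 3.
Coefficient equations give f(k) = (k + 1)*(2*k**2 - k - 2)/8.
Get s_k = R·t_k = 5**k*(-2*k**3 - k**2 + 3*k + 2) with R(k) = B(k−1)f(k)/C(k) = (k + 1)*(2*k**2 - k - 2)/(2*(4*k**3 + 17*k**2 + 14*k - 4)).
s_(k+1) − s_k = 5**k*(-8*k**3 - 34*k**2 - 28*k + 8) = t_k.
Σ_(k=0)^(4) t_k = s_(5) − s_(0) = -806250 − (2) = -806252.

Σ = -806252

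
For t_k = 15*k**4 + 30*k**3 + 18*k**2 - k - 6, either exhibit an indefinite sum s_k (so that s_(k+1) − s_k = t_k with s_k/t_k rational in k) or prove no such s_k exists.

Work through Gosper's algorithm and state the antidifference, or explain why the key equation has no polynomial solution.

Ratio r(k) = (15*k**4 + 90*k**3 + 198*k**2 + 185*k + 56)/(15*k**4 + 30*k**3 + 18*k**2 - k - 6).
Gosper form: A/B · C(k+1)/C(k) with A=1, B=1, C=k**4 + 2*k**3 + 6*k**2/5 - k/15 - 2/5.
f must satisfy (1)·f(k+1) − (1)·f(k) = k**4 + 2*k**3 + 6*k**2/5 - k/15 - 2/5.
d = 5 from the (0,0,4) case.
Match coefficients ⇒ f(k) = k*(3*k**4 - 4*k**2 - 2*k - 3)/15.
Get s_k = R·t_k = k*(3*k**4 - 4*k**2 - 2*k - 3) with R(k) = B(k−1)f(k)/C(k) = k*(3*k**4 - 4*k**2 - 2*k - 3)/(15*k**4 + 30*k**3 + 18*k**2 - k - 6).
Verify: 15*k**4 + 30*k**3 + 18*k**2 - k - 6 matches t_k.

s_k = k*(3*k**4 - 4*k**2 - 2*k - 3)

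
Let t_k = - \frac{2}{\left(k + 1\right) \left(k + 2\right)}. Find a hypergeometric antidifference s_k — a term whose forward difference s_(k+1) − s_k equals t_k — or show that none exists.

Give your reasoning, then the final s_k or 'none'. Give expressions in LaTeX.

s_k = - \frac{2 k}{k + 1}

t_(k+1)/t_k = (k + 1)/(k + 3).
Gosper form: A/B · C(k+1)/C(k) with A=k + 1, B=k + 3, C=1.
f must satisfy (k + 1)·f(k+1) − (k + 2)·f(k) = 1.
From deg A=1, deg B=1, deg C=0: d=1.
A polynomial solution: f(k) = k.
R(k) = B(k−1)·f(k)/C(k) = k*(k + 2); s_k = R·t_k = -2*k/(k + 1).
Δs = -2/(k**2 + 3*k + 2), as required.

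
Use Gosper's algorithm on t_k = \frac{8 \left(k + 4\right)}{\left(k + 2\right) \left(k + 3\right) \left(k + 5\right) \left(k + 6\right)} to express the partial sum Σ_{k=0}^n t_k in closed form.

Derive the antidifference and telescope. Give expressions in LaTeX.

r(k) = (k + 2)*(k + 5)**2/((k + 4)**2*(k + 7)) after simplifying.
Gosper form: A/B · C(k+1)/C(k) with A=k + 2, B=k + 7, C=k**2 + 8*k + 16.
Need (k + 2)·f(k+1) − (k + 6)·f(k) = k**2 + 8*k + 16.
From deg A=1, deg B=1, deg C=2: d=4.
Coefficient equations give f(k) = k*(k + 3)*(k + 4)*(k + 7)/20.
Certificate R = B(k−1)f/C = k*(k + 3)*(k + 6)*(k + 7)/(20*(k + 4)) gives s_k = 2*k*(k + 7)/(5*(k**2 + 7*k + 10)).
Verify: 8*(k + 4)/(k**4 + 16*k**3 + 91*k**2 + 216*k + 180) matches t_k.
Telescope: S(n) = s_(n+1) − s_(0) = 2*(n**2 + 9*n + 8)/(5*(n**2 + 9*n + 18)) − (0) = 2*(n**2 + 9*n + 8)/(5*(n**2 + 9*n + 18)).

S(n) = \frac{2 \left(n^{2} + 9 n + 8\right)}{5 \left(n^{2} + 9 n + 18\right)}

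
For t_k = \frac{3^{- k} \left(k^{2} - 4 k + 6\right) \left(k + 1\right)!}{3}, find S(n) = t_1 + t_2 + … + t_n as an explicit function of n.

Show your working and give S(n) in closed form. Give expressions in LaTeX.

S(n) = \frac{3^{- n} \left(6 \cdot 3^{n} + n^{3} n! - 7 n n! - 6 n!\right)}{3}

t_(k+1)/t_k = (k**3 - k + 6)/(3*(k**2 - 4*k + 6)).
A = k/3 + 2/3, B = 1, C = k**2 - 4*k + 6.
Solve (k/3 + 2/3)·f(k+1) − (1)·f(k) = k**2 - 4*k + 6.
d = 1 from the (1,0,2) case.
A polynomial solution: f(k) = 3*(k - 4).
R(k) = B(k−1)·f(k)/C(k) = 3*(k - 4)/(k**2 - 4*k + 6); s_k = R·t_k = (k - 4)*factorial(k + 1)/3**k.
Δs = (k**2 - 4*k + 6)*factorial(k + 1)/(3*3**k), as required.
Evaluate: s_(n+1) = 3**(-n - 1)*(n - 3)*factorial(n + 2); subtract s_(1) = -2 ⇒ S(n) = (6*3**n + n**3*factorial(n) - 7*n*factorial(n) - 6*factorial(n))/(3*3**n).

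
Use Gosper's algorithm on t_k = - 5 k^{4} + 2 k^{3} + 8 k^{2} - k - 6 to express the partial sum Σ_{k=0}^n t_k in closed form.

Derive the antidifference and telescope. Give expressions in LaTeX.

t_(k+1)/t_k = (5*k**4 + 18*k**3 + 16*k**2 - k + 2)/(5*k**4 - 2*k**3 - 8*k**2 + k + 6).
A = 1, B = 1, C = k**4 - 2*k**3/5 - 8*k**2/5 + k/5 + 6/5.
f must satisfy (1)·f(k+1) − (1)·f(k) = k**4 - 2*k**3/5 - 8*k**2/5 + k/5 + 6/5.
Degrees (0,0,4) ⇒ d ≤ 5.
Match coefficients ⇒ f(k) = k*(k**4 - 3*k**3 + 4*k + 4)/5.
R(k) = B(k−1)·f(k)/C(k) = k*(k**4 - 3*k**3 + 4*k + 4)/(5*k**4 - 2*k**3 - 8*k**2 + k + 6); s_k = R·t_k = k*(-k**4 + 3*k**3 - 4*k - 4).
Verify: -5*k**4 + 2*k**3 + 8*k**2 - k - 6 matches t_k.
s_(n+1) = -n**5 - 2*n**4 + 2*n**3 + 4*n**2 - 5*n - 6 and s_(0) = 0, so S(n) = -n**5 - 2*n**4 + 2*n**3 + 4*n**2 - 5*n - 6.

S(n) = - n^{5} - 2 n^{4} + 2 n^{3} + 4 n^{2} - 5 n - 6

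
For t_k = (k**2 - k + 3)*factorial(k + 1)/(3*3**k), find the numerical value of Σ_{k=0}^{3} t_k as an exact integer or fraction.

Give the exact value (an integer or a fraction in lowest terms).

Σ = 49/9

Step 1: r(k) = (k + 2)*(-k + (k + 1)**2 + 2)/(3*(k**2 - k + 3)).
Factor: A=k/3 + 2/3; B=1; C=k**2 - k + 3.
f must satisfy (k/3 + 2/3)·f(k+1) − (1)·f(k) = k**2 - k + 3.
Degrees (1,0,2) ⇒ d ≤ 1.
Match coefficients ⇒ f(k) = 3*(k - 1).
So s_k = (B(k−1)f/C)·t_k = (3*(k - 1)/(k**2 - k + 3))·t_k = (k - 1)*factorial(k + 1)/3**k.
s_(k+1) − s_k = (k**2 - k + 3)*factorial(k + 1)/(3*3**k) = t_k.
Sum = s_(4) − s_(0); s_(4) = 40/9, s_(0) = -1 ⇒ 49/9.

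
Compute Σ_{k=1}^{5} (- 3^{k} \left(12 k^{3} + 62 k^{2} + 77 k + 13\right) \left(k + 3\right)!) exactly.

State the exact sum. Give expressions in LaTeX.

Σ = -34654677048

Step 1: r(k) = 3*(12*k**4 + 146*k**3 + 629*k**2 + 1112*k + 656)/(12*k**3 + 62*k**2 + 77*k + 13).
Take A(k)=3*k + 12, B(k)=1, C(k)=k**3 + 31*k**2/6 + 77*k/12 + 13/12.
Set up (3*k + 12)·f(k+1) − (1)·f(k) − (k**3 + 31*k**2/6 + 77*k/12 + 13/12) = 0.
deg f ≤ 2 (via 1,0,3).
Match coefficients ⇒ f(k) = (4*k**2 - 2*k - 1)/12.
Get s_k = R·t_k = 3**k*(-4*k**2 + 2*k + 1)*factorial(k + 3) with R(k) = B(k−1)f(k)/C(k) = (4*k**2 - 2*k - 1)/(12*k**3 + 62*k**2 + 77*k + 13).
Check: Δs_k = -3**k*(12*k**3 + 62*k**2 + 77*k + 13)*factorial(k + 3). ✓
Evaluate s at k=6 and k=1: -34654677120 and -72; difference -34654677048.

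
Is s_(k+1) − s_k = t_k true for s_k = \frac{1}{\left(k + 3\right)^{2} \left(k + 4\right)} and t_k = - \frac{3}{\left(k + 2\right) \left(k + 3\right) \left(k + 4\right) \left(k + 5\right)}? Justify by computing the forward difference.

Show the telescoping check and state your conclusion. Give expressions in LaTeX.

s_(k+1) = 1/((k + 4)**2*(k + 5))
s_(k+1) − s_k = ((k + 3)**2 - (k + 4)*(k + 5))/((k + 3)**2*(k + 4)**2*(k + 5))
(s_(k+1) − s_k) − t_k = 2*(2*k + 7)/(k**6 + 21*k**5 + 181*k**4 + 819*k**3 + 2050*k**2 + 2688*k + 1440)

Invalid: residual \frac{2 \left(2 k + 7\right)}{k^{6} + 21 k^{5} + 181 k^{4} + 819 k^{3} + 2050 k^{2} + 2688 k + 1440} ≠ 0.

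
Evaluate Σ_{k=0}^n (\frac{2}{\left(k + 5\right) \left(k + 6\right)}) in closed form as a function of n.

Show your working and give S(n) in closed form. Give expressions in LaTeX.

S(n) = \frac{2 \left(n + 1\right)}{5 \left(n + 6\right)}

Step 1: r(k) = (k + 5)/(k + 7).
Factor: A=k + 5; B=k + 7; C=1.
Solve (k + 5)·f(k+1) − (k + 6)·f(k) = 1.
Bound: deg f ≤ 1.
Solving with deg f ≤ 1: f(k) = k/5.
Then R = B(k−1)f/C = k*(k + 6)/5, so s_k = R(k)·t_k = 2*k/(5*(k + 5)).
Δs = 2/(k**2 + 11*k + 30), as required.
Σ_(k=0)^n t_k = s_(n+1) − s_(0) = (2*(n + 1)/(5*(n + 6))) − (0), i.e. 2*(n + 1)/(5*(n + 6)).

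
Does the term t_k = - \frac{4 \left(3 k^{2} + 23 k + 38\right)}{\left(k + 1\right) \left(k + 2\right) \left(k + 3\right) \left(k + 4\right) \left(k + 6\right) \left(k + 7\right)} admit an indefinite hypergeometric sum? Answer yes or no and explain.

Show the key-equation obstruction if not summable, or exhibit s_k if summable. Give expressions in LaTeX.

t_(k+1)/t_k = (k + 1)*(k + 6)*(23*k + 3*(k + 1)**2 + 61)/((k + 5)*(k + 8)*(3*k**2 + 23*k + 38)).
Take A(k)=k + 1, B(k)=k + 8, C(k)=k**3 + 38*k**2/3 + 51*k + 190/3.
Key eq: (k + 1)·f(k+1) = (k + 7)·f(k) + (k**3 + 38*k**2/3 + 51*k + 190/3).
From deg A=1, deg B=1, deg C=3: d=6.
Solving with deg f ≤ 6: f(k) = k*(k + 2)*(k + 4)*(k + 5)*(k**2 + 10*k + 27)/54.
Certificate R = B(k−1)f/C = k*(k + 2)*(k + 4)*(k + 7)*(k**2 + 10*k + 27)/(18*(3*k**2 + 23*k + 38)) gives s_k = 2*k*(-k**2 - 10*k - 27)/(9*(k**3 + 10*k**2 + 27*k + 18)).
Check: Δs_k = 4*(-3*k**2 - 23*k - 38)/(k**6 + 23*k**5 + 207*k**4 + 925*k**3 + 2144*k**2 + 2412*k + 1008). ✓

Yes. s_k = \frac{2 k \left(- k^{2} - 10 k - 27\right)}{9 \left(k^{3} + 10 k^{2} + 27 k + 18\right)}.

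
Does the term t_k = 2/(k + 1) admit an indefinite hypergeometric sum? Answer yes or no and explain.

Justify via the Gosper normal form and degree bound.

No — key equation has no polynomial f.

r(k) = (k + 1)/(k + 2) after simplifying.
Take A(k)=k + 1, B(k)=k + 2, C(k)=1.
Set up (k + 1)·f(k+1) − (k + 1)·f(k) − (1) = 0.
Bound: deg f ≤ 0.
Put f(k) = c0: A·f(k+1) − B(k−1)·f(k) − C = -1; need -1 = 0 — inconsistent ⇒ no f, not summable.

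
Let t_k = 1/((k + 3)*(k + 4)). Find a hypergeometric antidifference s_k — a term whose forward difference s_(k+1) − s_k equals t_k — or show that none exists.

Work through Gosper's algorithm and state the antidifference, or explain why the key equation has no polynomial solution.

Step 1: r(k) = (k + 3)/(k + 5).
Take A(k)=k + 3, B(k)=k + 5, C(k)=1.
Key eq: (k + 3)·f(k+1) = (k + 4)·f(k) + (1).
deg f ≤ 1 (via 1,1,0).
Solving with deg f ≤ 1: f(k) = k/3.
So s_k = (B(k−1)f/C)·t_k = (k*(k + 4)/3)·t_k = k/(3*(k + 3)).
Verify: 1/(k**2 + 7*k + 12) matches t_k.

s_k = k/(3*(k + 3))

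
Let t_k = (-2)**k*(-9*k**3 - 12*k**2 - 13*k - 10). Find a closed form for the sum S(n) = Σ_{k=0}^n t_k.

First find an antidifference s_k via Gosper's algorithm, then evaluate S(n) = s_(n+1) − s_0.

S(n) = -6*(-2)**n*n**3 - 14*(-2)**n*n**2 - 12*(-2)**n*n - 8*(-2)**n - 2

r(k) = 2*(-9*k**3 - 39*k**2 - 64*k - 44)/(9*k**3 + 12*k**2 + 13*k + 10) after simplifying.
Gosper form: A/B · C(k+1)/C(k) with A=-2, B=1, C=k**3 + 4*k**2/3 + 13*k/9 + 10/9.
Key eq: (-2)·f(k+1) = (1)·f(k) + (k**3 + 4*k**2/3 + 13*k/9 + 10/9).
Degrees (0,0,3) ⇒ d ≤ 3.
A polynomial solution: f(k) = -(3*k**3 - 2*k**2 + k + 2)/9.
R(k) = B(k−1)·f(k)/C(k) = -(3*k**3 - 2*k**2 + k + 2)/((k + 1)*(9*k**2 + 3*k + 10)); s_k = R·t_k = (-2)**k*(3*k**3 - 2*k**2 + k + 2).
Δs = (-2)**k*(-9*k**3 - 12*k**2 - 13*k - 10), as required.
Telescope: S(n) = s_(n+1) − s_(0) = (-2)**(n + 1)*(3*n**3 + 7*n**2 + 6*n + 4) − (2) = -6*(-2)**n*n**3 - 14*(-2)**n*n**2 - 12*(-2)**n*n - 8*(-2)**n - 2.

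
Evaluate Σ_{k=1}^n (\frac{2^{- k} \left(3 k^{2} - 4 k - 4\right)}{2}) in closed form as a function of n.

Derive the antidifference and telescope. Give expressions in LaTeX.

Step 1: r(k) = (3*k**2 + 2*k - 5)/(2*(3*k**2 - 4*k - 4)).
A = 1/2, B = 1, C = k**2 - 4*k/3 - 4/3.
Solve (1/2)·f(k+1) − (1)·f(k) = k**2 - 4*k/3 - 4/3.
deg f ≤ 2 (via 0,0,2).
Solve for f: f(k) = -2*(3*k**2 + 2*k + 1)/3 (degree 2 ≤ 2).
R(k) = B(k−1)·f(k)/C(k) = -2*(3*k**2 + 2*k + 1)/((k - 2)*(3*k + 2)); s_k = R·t_k = (-3*k**2 - 2*k - 1)/2**k.
s_(k+1) − s_k = (3*k**2 - 4*k - 4)/(2*2**k) = t_k.
Evaluate: s_(n+1) = 2**(-n - 1)*(-3*n**2 - 8*n - 6); subtract s_(1) = -3 ⇒ S(n) = (6*2**n - 3*n**2 - 8*n - 6)/(2*2**n).

S(n) = \frac{2^{- n} \left(6 \cdot 2^{n} - 3 n^{2} - 8 n - 6\right)}{2}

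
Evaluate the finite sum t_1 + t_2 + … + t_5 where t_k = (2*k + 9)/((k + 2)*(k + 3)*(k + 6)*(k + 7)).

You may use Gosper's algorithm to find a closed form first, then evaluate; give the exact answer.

Σ = 25/672

Compute t_(k+1)/t_k: get (k + 2)*(k + 6)*(2*k + 11)/((k + 4)*(k + 8)*(2*k + 9)).
Gosper form: A/B · C(k+1)/C(k) with A=k + 2, B=k + 8, C=k**3 + 27*k**2/2 + 121*k/2 + 90.
Need (k + 2)·f(k+1) − (k + 7)·f(k) = k**3 + 27*k**2/2 + 121*k/2 + 90.
Bound: deg f ≤ 5.
Solving with deg f ≤ 5: f(k) = k*(k + 3)*(k + 4)*(k + 5)*(k + 8)/24.
R(k) = B(k−1)·f(k)/C(k) = k*(k + 3)*(k + 7)*(k + 8)/(12*(2*k + 9)); s_k = R·t_k = k*(k + 8)/(12*(k**2 + 8*k + 12)).
Check: Δs_k = (2*k + 9)/(k**4 + 18*k**3 + 113*k**2 + 288*k + 252). ✓
Σ_(k=1)^(5) t_k = s_(6) − s_(1) = 7/96 − (1/28) = 25/672.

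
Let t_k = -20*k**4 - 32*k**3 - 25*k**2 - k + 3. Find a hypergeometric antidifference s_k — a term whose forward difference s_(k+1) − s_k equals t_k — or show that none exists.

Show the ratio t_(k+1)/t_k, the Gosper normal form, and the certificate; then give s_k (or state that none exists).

The ratio is (20*k**4 + 112*k**3 + 241*k**2 + 227*k + 75)/(20*k**4 + 32*k**3 + 25*k**2 + k - 3).
Factor: A=1; B=1; C=k**4 + 8*k**3/5 + 5*k**2/4 + k/20 - 3/20.
f must satisfy (1)·f(k+1) − (1)·f(k) = k**4 + 8*k**3/5 + 5*k**2/4 + k/20 - 3/20.
Bound: deg f ≤ 5.
Match coefficients ⇒ f(k) = k**2*(4*k**3 - 2*k**2 - k - 4)/20.
R(k) = B(k−1)·f(k)/C(k) = k**2*(4*k**3 - 2*k**2 - k - 4)/((2*k + 1)*(10*k**3 + 11*k**2 + 7*k - 3)); s_k = R·t_k = k**2*(-4*k**3 + 2*k**2 + k + 4).
Check: Δs_k = -20*k**4 - 32*k**3 - 25*k**2 - k + 3. ✓

s_k = k**2*(-4*k**3 + 2*k**2 + k + 4)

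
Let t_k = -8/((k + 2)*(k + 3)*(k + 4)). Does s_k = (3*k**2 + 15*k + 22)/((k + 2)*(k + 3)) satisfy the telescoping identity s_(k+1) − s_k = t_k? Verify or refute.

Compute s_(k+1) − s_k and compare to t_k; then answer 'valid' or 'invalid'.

s_(k+1) = (15*k + 3*(k + 1)**2 + 37)/((k + 3)*(k + 4))
s_(k+1) − s_k = -8/(k**3 + 9*k**2 + 26*k + 24)
(s_(k+1) − s_k) − t_k = 0

Valid — Δs_k = t_k.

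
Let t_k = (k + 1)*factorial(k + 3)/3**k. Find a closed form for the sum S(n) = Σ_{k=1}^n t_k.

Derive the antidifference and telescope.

Step 1: r(k) = (k + 2)*(k + 4)/(3*(k + 1)).
Take A(k)=k/3 + 4/3, B(k)=1, C(k)=k + 1.
Key eq: (k/3 + 4/3)·f(k+1) = (1)·f(k) + (k + 1).
Degrees (1,0,1) ⇒ d ≤ 0.
Solve for f: f(k) = 3 (degree 0 ≤ 0).
Get s_k = R·t_k = 3**(1 - k)*factorial(k + 3) with R(k) = B(k−1)f(k)/C(k) = 3/(k + 1).
s_(k+1) − s_k = (k + 1)*factorial(k + 3)/3**k = t_k.
Σ_(k=1)^n t_k = s_(n+1) − s_(1) = (factorial(n + 4)/3**n) − (24), i.e. -24 + factorial(n + 4)/3**n.

S(n) = -24 + factorial(n + 4)/3**n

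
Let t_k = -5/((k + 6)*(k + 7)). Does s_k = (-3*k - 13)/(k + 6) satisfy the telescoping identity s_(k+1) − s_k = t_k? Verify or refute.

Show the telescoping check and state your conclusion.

Valid — Δs_k = t_k.

s_(k+1) = (-3*k - 16)/(k + 7)
s_(k+1) − s_k = -5/(k**2 + 13*k + 42)
(s_(k+1) − s_k) − t_k = 0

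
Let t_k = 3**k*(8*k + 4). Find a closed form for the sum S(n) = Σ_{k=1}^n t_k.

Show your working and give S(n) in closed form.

S(n) = 12*3**n*n

t_(k+1)/t_k = 3*(2*k + 3)/(2*k + 1).
Gosper form: A/B · C(k+1)/C(k) with A=3, B=1, C=k + 1/2.
Solve (3)·f(k+1) − (1)·f(k) = k + 1/2.
From deg A=0, deg B=0, deg C=1: d=1.
A polynomial solution: f(k) = (k - 1)/2.
Then R = B(k−1)f/C = (k - 1)/(2*k + 1), so s_k = R(k)·t_k = 4*3**k*(k - 1).
Check: Δs_k = 3**k*(8*k + 4). ✓
Σ_(k=1)^n t_k = s_(n+1) − s_(1) = (12*3**n*n) − (0), i.e. 12*3**n*n.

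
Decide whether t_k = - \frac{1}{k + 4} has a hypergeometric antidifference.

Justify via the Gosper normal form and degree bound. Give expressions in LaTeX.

Ratio r(k) = (k + 4)/(k + 5).
So A=k + 4 and B=k + 5, with C=1.
f must satisfy (k + 4)·f(k+1) − (k + 4)·f(k) = 1.
d = 0 from the (1,1,0) case.
Write f(k) = c0. Then LHS − RHS = -1, requiring -1 = 0: contradictory. No certificate.

No — t_k has no hypergeometric antidifference.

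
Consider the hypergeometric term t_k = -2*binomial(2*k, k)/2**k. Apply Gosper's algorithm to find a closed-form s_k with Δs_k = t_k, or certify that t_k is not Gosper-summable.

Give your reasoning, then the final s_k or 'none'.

Step 1: r(k) = (2*k + 1)/(k + 1).
Take A(k)=2*k + 1, B(k)=k + 1, C(k)=1.
Key eq: (2*k + 1)·f(k+1) = (k)·f(k) + (1).
deg f ≤ -1 (via 1,1,0).
Bound -1 < 0, so the key equation has no polynomial solution.

none — t_k is not Gosper-summable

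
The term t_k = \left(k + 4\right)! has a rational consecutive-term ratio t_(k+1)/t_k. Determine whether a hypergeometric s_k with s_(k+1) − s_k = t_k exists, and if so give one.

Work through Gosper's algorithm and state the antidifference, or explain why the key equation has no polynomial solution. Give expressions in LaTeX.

not Gosper-summable; s_k does not exist

t_(k+1)/t_k = k + 5.
Take A(k)=k + 5, B(k)=1, C(k)=1.
f must satisfy (k + 5)·f(k+1) − (1)·f(k) = 1.
From deg A=1, deg B=0, deg C=0: d=-1.
d = -1 < 0 ⇒ no nonzero polynomial f; not summable.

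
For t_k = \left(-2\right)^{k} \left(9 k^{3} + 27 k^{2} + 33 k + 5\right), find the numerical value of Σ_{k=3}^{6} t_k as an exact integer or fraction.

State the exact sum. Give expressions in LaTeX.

The ratio is 2*(-9*k**3 - 54*k**2 - 114*k - 74)/(9*k**3 + 27*k**2 + 33*k + 5).
A = -2, B = 1, C = k**3 + 3*k**2 + 11*k/3 + 5/9.
Solve (-2)·f(k+1) − (1)·f(k) = k**3 + 3*k**2 + 11*k/3 + 5/9.
From deg A=0, deg B=0, deg C=3: d=3.
Solve for f: f(k) = -(3*k**3 + 3*k**2 + k - 3)/9 (degree 3 ≤ 3).
Get s_k = R·t_k = (-2)**k*(-3*k**3 - 3*k**2 - k + 3) with R(k) = B(k−1)f(k)/C(k) = -(3*k**3 + 3*k**2 + k - 3)/(9*k**3 + 27*k**2 + 33*k + 5).
Check: Δs_k = (-2)**k*(9*k**3 + 27*k**2 + 33*k + 5). ✓
Evaluate s at k=7 and k=3: 151040 and 864; difference 150176.

Σ = 150176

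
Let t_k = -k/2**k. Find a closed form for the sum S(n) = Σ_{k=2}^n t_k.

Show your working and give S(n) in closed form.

The ratio is (k + 1)/(2*k).
Take A(k)=1/2, B(k)=1, C(k)=k.
f must satisfy (1/2)·f(k+1) − (1)·f(k) = k.
From deg A=0, deg B=0, deg C=1: d=1.
A polynomial solution: f(k) = -2*(k + 1).
R(k) = B(k−1)·f(k)/C(k) = -2*(k + 1)/k; s_k = R·t_k = 2**(1 - k)*(k + 1).
Verify: -k/2**k matches t_k.
s_(n+1) = (n + 2)/2**n and s_(2) = 3/2, so S(n) = -3/2 + n/2**n + 2/2**n.

S(n) = -3/2 + n/2**n + 2/2**n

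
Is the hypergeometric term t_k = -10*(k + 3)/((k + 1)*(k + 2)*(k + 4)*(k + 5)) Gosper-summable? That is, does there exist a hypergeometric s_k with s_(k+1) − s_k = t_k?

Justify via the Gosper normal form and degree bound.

Yes. s_k = 5*k*(-k - 5)/(4*(k**2 + 5*k + 4)).

Step 1: r(k) = (k + 1)*(k + 4)**2/((k + 3)**2*(k + 6)).
Take A(k)=k + 1, B(k)=k + 6, C(k)=k**2 + 6*k + 9.
Key eq: (k + 1)·f(k+1) = (k + 5)·f(k) + (k**2 + 6*k + 9).
d = 4 from the (1,1,2) case.
Coefficient equations give f(k) = k*(k + 2)*(k + 3)*(k + 5)/8.
So s_k = (B(k−1)f/C)·t_k = (k*(k + 2)*(k + 5)**2/(8*(k + 3)))·t_k = 5*k*(-k - 5)/(4*(k**2 + 5*k + 4)).
Check: Δs_k = 10*(-k - 3)/(k**4 + 12*k**3 + 49*k**2 + 78*k + 40). ✓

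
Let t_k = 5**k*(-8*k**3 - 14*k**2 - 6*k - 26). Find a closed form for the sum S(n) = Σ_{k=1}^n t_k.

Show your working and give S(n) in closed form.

Compute t_(k+1)/t_k: get 5*(4*k**3 + 19*k**2 + 29*k + 27)/(4*k**3 + 7*k**2 + 3*k + 13).
Take A(k)=5, B(k)=1, C(k)=k**3 + 7*k**2/4 + 3*k/4 + 13/4.
Need (5)·f(k+1) − (1)·f(k) = k**3 + 7*k**2/4 + 3*k/4 + 13/4.
deg f ≤ 3 (via 0,0,3).
A polynomial solution: f(k) = (k**3 - 2*k**2 + 2*k + 2)/4.
So s_k = (B(k−1)f/C)·t_k = ((k**3 - 2*k**2 + 2*k + 2)/(4*k**3 + 7*k**2 + 3*k + 13))·t_k = 2*5**k*(-k**3 + 2*k**2 - 2*k - 2).
Check: Δs_k = 5**k*(-8*k**3 - 14*k**2 - 6*k - 26). ✓
Σ_(k=1)^n t_k = s_(n+1) − s_(1) = (10*5**n*(-n**3 - n**2 - n - 3)) − (-30), i.e. -10*5**n*n**3 - 10*5**n*n**2 - 10*5**n*n - 30*5**n + 30.

S(n) = -10*5**n*n**3 - 10*5**n*n**2 - 10*5**n*n - 30*5**n + 30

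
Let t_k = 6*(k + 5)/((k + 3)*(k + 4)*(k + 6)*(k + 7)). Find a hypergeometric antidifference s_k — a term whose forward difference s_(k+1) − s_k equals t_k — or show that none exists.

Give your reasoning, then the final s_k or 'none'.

s_k = k*(k + 9)/(6*(k**2 + 9*k + 18))

Ratio r(k) = (k + 3)*(k + 6)**2/((k + 5)**2*(k + 8)).
A = k + 3, B = k + 8, C = k**2 + 10*k + 25.
Solve (k + 3)·f(k+1) − (k + 7)·f(k) = k**2 + 10*k + 25.
Bound: deg f ≤ 4.
Coefficient equations give f(k) = k*(k + 4)*(k + 5)*(k + 9)/36.
So s_k = (B(k−1)f/C)·t_k = (k*(k + 4)*(k + 7)*(k + 9)/(36*(k + 5)))·t_k = k*(k + 9)/(6*(k**2 + 9*k + 18)).
Verify: 6*(k + 5)/(k**4 + 20*k**3 + 145*k**2 + 450*k + 504) matches t_k.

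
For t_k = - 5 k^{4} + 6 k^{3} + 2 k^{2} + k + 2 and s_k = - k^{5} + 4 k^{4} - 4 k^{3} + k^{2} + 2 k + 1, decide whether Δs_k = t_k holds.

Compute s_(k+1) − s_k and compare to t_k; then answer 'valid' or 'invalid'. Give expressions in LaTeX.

s_(k+1) = -k**5 - k**4 + 2*k**3 + 3*k**2 + 3*k + 3
s_(k+1) − s_k = -5*k**4 + 6*k**3 + 2*k**2 + k + 2
(s_(k+1) − s_k) − t_k = 0

Valid: the claim telescopes to t_k.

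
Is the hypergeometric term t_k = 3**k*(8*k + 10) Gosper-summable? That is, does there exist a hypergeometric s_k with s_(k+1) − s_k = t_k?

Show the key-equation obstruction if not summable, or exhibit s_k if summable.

Step 1: r(k) = 3*(4*k + 9)/(4*k + 5).
Take A(k)=3, B(k)=1, C(k)=k + 5/4.
Set up (3)·f(k+1) − (1)·f(k) − (k + 5/4) = 0.
d = 1 from the (0,0,1) case.
Solve for f: f(k) = (4*k - 1)/8 (degree 1 ≤ 1).
Then R = B(k−1)f/C = (4*k - 1)/(2*(4*k + 5)), so s_k = R(k)·t_k = 3**k*(4*k - 1).
Verify: 3**k*(8*k + 10) matches t_k.

Yes. s_k = 3**k*(4*k - 1).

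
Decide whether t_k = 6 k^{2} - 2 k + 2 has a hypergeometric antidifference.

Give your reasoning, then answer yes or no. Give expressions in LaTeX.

Yes. s_k = 2 k \left(k^{2} - 2 k + 2\right).

t_(k+1)/t_k = (-k + 3*(k + 1)**2)/(3*k**2 - k + 1).
Normal form (A,B,C) = (1, 1, k**2 - k/3 + 1/3).
Set up (1)·f(k+1) − (1)·f(k) − (k**2 - k/3 + 1/3) = 0.
Degrees (0,0,2) ⇒ d ≤ 3.
Solving with deg f ≤ 3: f(k) = k*(k**2 - 2*k + 2)/3.
Get s_k = R·t_k = 2*k*(k**2 - 2*k + 2) with R(k) = B(k−1)f(k)/C(k) = k*(k**2 - 2*k + 2)/(3*k**2 - k + 1).
Verify: 6*k**2 - 2*k + 2 matches t_k.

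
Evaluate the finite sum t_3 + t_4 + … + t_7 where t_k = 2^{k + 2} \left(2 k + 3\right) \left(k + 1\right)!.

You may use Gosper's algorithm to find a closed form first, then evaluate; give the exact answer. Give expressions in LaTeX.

Step 1: r(k) = 2*(k + 2)*(2*k + 5)/(2*k + 3).
Normal form (A,B,C) = (2*k + 4, 1, k + 3/2).
f must satisfy (2*k + 4)·f(k+1) − (1)·f(k) = k + 3/2.
deg f ≤ 0 (via 1,0,1).
Match coefficients ⇒ f(k) = 1/2.
R(k) = B(k−1)·f(k)/C(k) = 1/(2*k + 3); s_k = R·t_k = 2**(k + 2)*factorial(k + 1).
Verify: 2**(k + 2)*(2*k + 3)*factorial(k + 1) matches t_k.
Evaluate s at k=8 and k=3: 371589120 and 768; difference 371588352.

Σ = 371588352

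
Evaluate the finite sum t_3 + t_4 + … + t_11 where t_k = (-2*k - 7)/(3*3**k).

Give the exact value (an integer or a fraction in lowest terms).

Σ = -137765/531441

The ratio is (2*k + 9)/(3*(2*k + 7)).
Factor: A=1/3; B=1; C=k + 7/2.
Need (1/3)·f(k+1) − (1)·f(k) = k + 7/2.
deg f ≤ 1 (via 0,0,1).
Solve for f: f(k) = -3*(k + 4)/2 (degree 1 ≤ 1).
Certificate R = B(k−1)f/C = -3*(k + 4)/(2*k + 7) gives s_k = (k + 4)/3**k.
Check: Δs_k = (-2*k - 7)/(3*3**k). ✓
Telescoping: Σ = s_(12) − s_(3) = 16/531441 − (7/27) = -137765/531441.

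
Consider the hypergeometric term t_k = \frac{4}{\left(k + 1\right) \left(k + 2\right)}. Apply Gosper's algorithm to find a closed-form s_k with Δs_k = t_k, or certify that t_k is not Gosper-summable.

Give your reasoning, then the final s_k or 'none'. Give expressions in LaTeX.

s_k = \frac{4 k}{k + 1}

Compute t_(k+1)/t_k: get (k + 1)/(k + 3).
Normal form (A,B,C) = (k + 1, k + 3, 1).
Need (k + 1)·f(k+1) − (k + 2)·f(k) = 1.
From deg A=1, deg B=1, deg C=0: d=1.
A polynomial solution: f(k) = k.
So s_k = (B(k−1)f/C)·t_k = (k*(k + 2))·t_k = 4*k/(k + 1).
Δs = 4/(k**2 + 3*k + 2), as required.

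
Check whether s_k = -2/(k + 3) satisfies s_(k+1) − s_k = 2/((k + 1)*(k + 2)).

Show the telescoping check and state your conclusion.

Invalid: residual 4*(-2*k - 5)/(k**4 + 10*k**3 + 35*k**2 + 50*k + 24) ≠ 0.

s_(k+1) = -2/(k + 4)
s_(k+1) − s_k = 2/((k + 3)*(k + 4))
(s_(k+1) − s_k) − t_k = 4*(-2*k - 5)/(k**4 + 10*k**3 + 35*k**2 + 50*k + 24)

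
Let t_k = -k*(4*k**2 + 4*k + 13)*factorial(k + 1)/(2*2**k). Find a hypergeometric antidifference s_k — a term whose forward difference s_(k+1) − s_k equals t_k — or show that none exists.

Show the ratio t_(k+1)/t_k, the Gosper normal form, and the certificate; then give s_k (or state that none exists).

Compute t_(k+1)/t_k: get (k + 1)*(k + 2)*(4*k + 4*(k + 1)**2 + 17)/(2*k*(4*k**2 + 4*k + 13)).
Normal form (A,B,C) = (k/2 + 1, 1, k**3 + k**2 + 13*k/4).
Key eq: (k/2 + 1)·f(k+1) = (1)·f(k) + (k**3 + k**2 + 13*k/4).
Bound: deg f ≤ 2.
A polynomial solution: f(k) = (2*k - 3)*(2*k + 1)/2.
R(k) = B(k−1)·f(k)/C(k) = 2*(2*k - 3)*(2*k + 1)/(k*(4*k**2 + 4*k + 13)); s_k = R·t_k = -(2*k - 3)*(2*k + 1)*factorial(k + 1)/2**k.
Verify: -k*(4*k**2 + 4*k + 13)*factorial(k + 1)/(2*2**k) matches t_k.

s_k = -(2*k - 3)*(2*k + 1)*factorial(k + 1)/2**k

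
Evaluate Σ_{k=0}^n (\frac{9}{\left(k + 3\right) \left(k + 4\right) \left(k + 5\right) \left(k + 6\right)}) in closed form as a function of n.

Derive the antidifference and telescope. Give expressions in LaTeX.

S(n) = \frac{n^{3} + 15 n^{2} + 74 n + 60}{20 \left(n^{3} + 15 n^{2} + 74 n + 120\right)}

The ratio is (k + 3)/(k + 7).
Take A(k)=k + 3, B(k)=k + 7, C(k)=1.
Need (k + 3)·f(k+1) − (k + 6)·f(k) = 1.
deg f ≤ 3 (via 1,1,0).
Match coefficients ⇒ f(k) = k*(k**2 + 12*k + 47)/180.
So s_k = (B(k−1)f/C)·t_k = (k*(k + 6)*(k**2 + 12*k + 47)/180)·t_k = k*(k**2 + 12*k + 47)/(20*(k + 3)*(k + 4)*(k + 5)).
s_(k+1) − s_k = 9/(k**4 + 18*k**3 + 119*k**2 + 342*k + 360) = t_k.
s_(n+1) = (n**3 + 15*n**2 + 74*n + 60)/(20*(n**3 + 15*n**2 + 74*n + 120)) and s_(0) = 0, so S(n) = (n**3 + 15*n**2 + 74*n + 60)/(20*(n**3 + 15*n**2 + 74*n + 120)).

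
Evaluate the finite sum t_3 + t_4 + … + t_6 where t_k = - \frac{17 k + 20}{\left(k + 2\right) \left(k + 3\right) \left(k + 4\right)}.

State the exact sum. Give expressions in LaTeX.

Compute t_(k+1)/t_k: get (k + 2)*(17*k + 37)/((k + 5)*(17*k + 20)).
Gosper form: A/B · C(k+1)/C(k) with A=k + 2, B=k + 5, C=k + 20/17.
Key eq: (k + 2)·f(k+1) = (k + 4)·f(k) + (k + 20/17).
From deg A=1, deg B=1, deg C=1: d=2.
Match coefficients ⇒ f(k) = k*(9*k + 11)/34.
Get s_k = R·t_k = k*(-9*k - 11)/(2*(k + 2)*(k + 3)) with R(k) = B(k−1)f(k)/C(k) = k*(k + 4)*(9*k + 11)/(2*(17*k + 20)).
s_(k+1) − s_k = (-17*k - 20)/(k**3 + 9*k**2 + 26*k + 24) = t_k.
Evaluate s at k=7 and k=3: -259/90 and -19/10; difference -44/45.

Σ = -44/45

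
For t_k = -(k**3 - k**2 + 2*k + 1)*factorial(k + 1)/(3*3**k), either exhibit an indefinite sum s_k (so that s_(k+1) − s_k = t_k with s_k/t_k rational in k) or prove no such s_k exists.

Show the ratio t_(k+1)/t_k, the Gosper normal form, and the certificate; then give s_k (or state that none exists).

t_(k+1)/t_k = (k + 2)*(2*k + (k + 1)**3 - (k + 1)**2 + 3)/(3*(k**3 - k**2 + 2*k + 1)).
Normal form (A,B,C) = (k/3 + 2/3, 1, k**3 - k**2 + 2*k + 1).
Key eq: (k/3 + 2/3)·f(k+1) = (1)·f(k) + (k**3 - k**2 + 2*k + 1).
Degrees (1,0,3) ⇒ d ≤ 2.
A polynomial solution: f(k) = 3*(k - 3)*(k + 1).
R(k) = B(k−1)·f(k)/C(k) = 3*(k - 3)*(k + 1)/(k**3 - k**2 + 2*k + 1); s_k = R·t_k = -(k - 3)*(k + 1)*factorial(k + 1)/3**k.
Verify: -(k**3 - k**2 + 2*k + 1)*factorial(k + 1)/(3*3**k) matches t_k.

s_k = -(k - 3)*(k + 1)*factorial(k + 1)/3**k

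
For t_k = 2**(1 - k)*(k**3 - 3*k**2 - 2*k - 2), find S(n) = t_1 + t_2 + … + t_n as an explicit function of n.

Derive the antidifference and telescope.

Ratio r(k) = (k**3 - 5*k - 6)/(2*(k**3 - 3*k**2 - 2*k - 2)).
A = 1/2, B = 1, C = k**3 - 3*k**2 - 2*k - 2.
Solve (1/2)·f(k+1) − (1)·f(k) = k**3 - 3*k**2 - 2*k - 2.
Bound: deg f ≤ 3.
A polynomial solution: f(k) = -2*k*(k**2 + 1).
So s_k = (B(k−1)f/C)·t_k = (-2*k*(k**2 + 1)/(k**3 - 3*k**2 - 2*k - 2))·t_k = 2**(2 - k)*k*(-k**2 - 1).
Δs = 2**(1 - k)*(k**3 - 3*k**2 - 2*k - 2), as required.
Evaluate: s_(n+1) = 2**(1 - n)*(-n**3 - 3*n**2 - 4*n - 2); subtract s_(1) = -4 ⇒ S(n) = 2**(1 - n)*(2**(n + 1) - n**3 - 3*n**2 - 4*n - 2).

S(n) = 2**(1 - n)*(2**(n + 1) - n**3 - 3*n**2 - 4*n - 2)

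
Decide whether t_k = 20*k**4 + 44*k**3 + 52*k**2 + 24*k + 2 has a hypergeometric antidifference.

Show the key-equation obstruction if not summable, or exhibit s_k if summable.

Compute t_(k+1)/t_k: get (10*k**4 + 62*k**3 + 152*k**2 + 170*k + 71)/(10*k**4 + 22*k**3 + 26*k**2 + 12*k + 1).
Normal form (A,B,C) = (1, 1, k**4 + 11*k**3/5 + 13*k**2/5 + 6*k/5 + 1/10).
f must satisfy (1)·f(k+1) − (1)·f(k) = k**4 + 11*k**3/5 + 13*k**2/5 + 6*k/5 + 1/10.
From deg A=0, deg B=0, deg C=4: d=5.
Solve for f: f(k) = k*(4*k**4 + k**3 + 2*k**2 - 3*k - 2)/20 (degree 5 ≤ 5).
Then R = B(k−1)f/C = k*(4*k**4 + k**3 + 2*k**2 - 3*k - 2)/(2*(10*k**4 + 22*k**3 + 26*k**2 + 12*k + 1)), so s_k = R(k)·t_k = k*(4*k**4 + k**3 + 2*k**2 - 3*k - 2).
s_(k+1) − s_k = 20*k**4 + 44*k**3 + 52*k**2 + 24*k + 2 = t_k.

Yes. s_k = k*(4*k**4 + k**3 + 2*k**2 - 3*k - 2).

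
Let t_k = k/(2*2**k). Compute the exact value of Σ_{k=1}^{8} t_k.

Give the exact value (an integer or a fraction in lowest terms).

r(k) = (k + 1)/(2*k) after simplifying.
So A=1/2 and B=1, with C=k.
Set up (1/2)·f(k+1) − (1)·f(k) − (k) = 0.
Degrees (0,0,1) ⇒ d ≤ 1.
Coefficient equations give f(k) = -2*(k + 1).
Then R = B(k−1)f/C = -2*(k + 1)/k, so s_k = R(k)·t_k = (-k - 1)/2**k.
s_(k+1) − s_k = k/(2*2**k) = t_k.
Evaluate s at k=9 and k=1: -5/256 and -1; difference 251/256.

Σ = 251/256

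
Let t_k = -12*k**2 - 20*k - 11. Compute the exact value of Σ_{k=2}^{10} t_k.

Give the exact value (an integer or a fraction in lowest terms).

Σ = -5787

Ratio r(k) = (12*k**2 + 44*k + 43)/(12*k**2 + 20*k + 11).
Take A(k)=1, B(k)=1, C(k)=k**2 + 5*k/3 + 11/12.
Key eq: (1)·f(k+1) = (1)·f(k) + (k**2 + 5*k/3 + 11/12).
deg f ≤ 3 (via 0,0,2).
A polynomial solution: f(k) = k*(4*k**2 + 4*k + 3)/12.
R(k) = B(k−1)·f(k)/C(k) = k*(4*k**2 + 4*k + 3)/(12*k**2 + 20*k + 11); s_k = R·t_k = k*(-4*k**2 - 4*k - 3).
Δs = -12*k**2 - 20*k - 11, as required.
Σ_(k=2)^(10) t_k = s_(11) − s_(2) = -5841 − (-54) = -5787.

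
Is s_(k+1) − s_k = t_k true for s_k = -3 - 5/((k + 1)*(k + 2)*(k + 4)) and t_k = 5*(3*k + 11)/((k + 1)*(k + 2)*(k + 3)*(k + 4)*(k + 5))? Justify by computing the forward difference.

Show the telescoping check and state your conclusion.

s_(k+1) = -3 - 5/((k + 2)*(k + 3)*(k + 5))
s_(k+1) − s_k = 5*(3*k + 11)/(k**5 + 15*k**4 + 85*k**3 + 225*k**2 + 274*k + 120)
(s_(k+1) − s_k) − t_k = 0

valid (s_(k+1) − s_k reduces to t_k)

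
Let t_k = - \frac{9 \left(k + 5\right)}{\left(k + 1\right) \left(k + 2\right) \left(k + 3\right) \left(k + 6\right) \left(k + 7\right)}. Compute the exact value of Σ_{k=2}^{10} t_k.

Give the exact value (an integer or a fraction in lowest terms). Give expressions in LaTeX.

Σ = -213/7072

r(k) = (k + 1)*(k + 6)**2/((k + 4)*(k + 5)*(k + 8)) after simplifying.
A = k + 1, B = k + 8, C = k**3 + 14*k**2 + 65*k + 100.
f must satisfy (k + 1)·f(k+1) − (k + 7)·f(k) = k**3 + 14*k**2 + 65*k + 100.
Bound: deg f ≤ 6.
Solve for f: f(k) = k*(k + 3)*(k + 4)**2*(k + 5)**2/36 (degree 6 ≤ 6).
R(k) = B(k−1)·f(k)/C(k) = k*(k + 3)*(k + 4)*(k + 7)/36; s_k = R·t_k = k*(-k**2 - 9*k - 20)/(4*(k**3 + 9*k**2 + 20*k + 12)).
Δs = 9*(-k - 5)/(k**5 + 19*k**4 + 131*k**3 + 401*k**2 + 540*k + 252), as required.
Σ_(k=2)^(10) t_k = s_(11) − s_(2) = -55/221 − (-7/32) = -213/7072.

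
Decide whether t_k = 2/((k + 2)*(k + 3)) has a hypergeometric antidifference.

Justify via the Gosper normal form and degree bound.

Compute t_(k+1)/t_k: get (k + 2)/(k + 4).
Factor: A=k + 2; B=k + 4; C=1.
Key eq: (k + 2)·f(k+1) = (k + 3)·f(k) + (1).
From deg A=1, deg B=1, deg C=0: d=1.
Solve for f: f(k) = k/2 (degree 1 ≤ 1).
R(k) = B(k−1)·f(k)/C(k) = k*(k + 3)/2; s_k = R·t_k = k/(k + 2).
Verify: 2/(k**2 + 5*k + 6) matches t_k.

Yes. s_k = k/(k + 2).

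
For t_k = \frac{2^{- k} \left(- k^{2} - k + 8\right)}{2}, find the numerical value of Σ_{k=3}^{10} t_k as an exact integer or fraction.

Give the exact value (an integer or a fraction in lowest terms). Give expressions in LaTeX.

t_(k+1)/t_k = (k + (k + 1)**2 - 7)/(2*(k**2 + k - 8)).
Gosper form: A/B · C(k+1)/C(k) with A=1/2, B=1, C=k**2 + k - 8.
Key eq: (1/2)·f(k+1) = (1)·f(k) + (k**2 + k - 8).
Degrees (0,0,2) ⇒ d ≤ 2.
Solving with deg f ≤ 2: f(k) = -2*(k - 1)*(k + 4).
Get s_k = R·t_k = (k**2 + 3*k - 4)/2**k with R(k) = B(k−1)f(k)/C(k) = -2*(k - 1)*(k + 4)/(k**2 + k - 8).
Verify: (-k**2 - k + 8)/(2*2**k) matches t_k.
Telescoping: Σ = s_(11) − s_(3) = 75/1024 − (7/4) = -1717/1024.

Σ = -1717/1024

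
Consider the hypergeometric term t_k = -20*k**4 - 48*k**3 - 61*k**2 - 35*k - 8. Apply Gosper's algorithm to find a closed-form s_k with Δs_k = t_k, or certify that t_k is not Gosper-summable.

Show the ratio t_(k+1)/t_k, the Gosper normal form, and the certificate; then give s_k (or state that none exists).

s_k = k**2*(-4*k**3 - 2*k**2 - 3*k + 1)

Compute t_(k+1)/t_k: get (20*k**4 + 128*k**3 + 325*k**2 + 381*k + 172)/(20*k**4 + 48*k**3 + 61*k**2 + 35*k + 8).
Factor: A=1; B=1; C=k**4 + 12*k**3/5 + 61*k**2/20 + 7*k/4 + 2/5.
Set up (1)·f(k+1) − (1)·f(k) − (k**4 + 12*k**3/5 + 61*k**2/20 + 7*k/4 + 2/5) = 0.
deg f ≤ 5 (via 0,0,4).
Coefficient equations give f(k) = k**2*(4*k**3 + 2*k**2 + 3*k - 1)/20.
R(k) = B(k−1)·f(k)/C(k) = k**2*(4*k**3 + 2*k**2 + 3*k - 1)/(20*k**4 + 48*k**3 + 61*k**2 + 35*k + 8); s_k = R·t_k = k**2*(-4*k**3 - 2*k**2 - 3*k + 1).
Verify: -20*k**4 - 48*k**3 - 61*k**2 - 35*k - 8 matches t_k.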